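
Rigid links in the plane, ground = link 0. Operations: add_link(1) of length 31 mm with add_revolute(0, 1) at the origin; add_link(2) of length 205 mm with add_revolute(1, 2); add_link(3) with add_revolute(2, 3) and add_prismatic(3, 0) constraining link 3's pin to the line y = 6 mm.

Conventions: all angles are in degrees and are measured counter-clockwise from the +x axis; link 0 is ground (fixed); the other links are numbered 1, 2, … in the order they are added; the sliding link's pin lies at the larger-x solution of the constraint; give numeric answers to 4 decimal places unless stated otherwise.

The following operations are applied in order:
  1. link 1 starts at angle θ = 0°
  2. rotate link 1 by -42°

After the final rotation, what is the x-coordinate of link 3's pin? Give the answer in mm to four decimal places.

geometry: r = 31 mm, L = 205 mm, e = 6 mm; θ starts at 0°
rotate link 1 by -42°: θ ← 0° -42° = -42°
crank pin P = (r cos θ, r sin θ) = (23.037490, -20.743049)
h = r sin θ − e = -20.743049 − 6 = -26.743049
x = r cos θ + √(L² − h²) = 23.037490 + 203.248147 = 226.285637

226.2856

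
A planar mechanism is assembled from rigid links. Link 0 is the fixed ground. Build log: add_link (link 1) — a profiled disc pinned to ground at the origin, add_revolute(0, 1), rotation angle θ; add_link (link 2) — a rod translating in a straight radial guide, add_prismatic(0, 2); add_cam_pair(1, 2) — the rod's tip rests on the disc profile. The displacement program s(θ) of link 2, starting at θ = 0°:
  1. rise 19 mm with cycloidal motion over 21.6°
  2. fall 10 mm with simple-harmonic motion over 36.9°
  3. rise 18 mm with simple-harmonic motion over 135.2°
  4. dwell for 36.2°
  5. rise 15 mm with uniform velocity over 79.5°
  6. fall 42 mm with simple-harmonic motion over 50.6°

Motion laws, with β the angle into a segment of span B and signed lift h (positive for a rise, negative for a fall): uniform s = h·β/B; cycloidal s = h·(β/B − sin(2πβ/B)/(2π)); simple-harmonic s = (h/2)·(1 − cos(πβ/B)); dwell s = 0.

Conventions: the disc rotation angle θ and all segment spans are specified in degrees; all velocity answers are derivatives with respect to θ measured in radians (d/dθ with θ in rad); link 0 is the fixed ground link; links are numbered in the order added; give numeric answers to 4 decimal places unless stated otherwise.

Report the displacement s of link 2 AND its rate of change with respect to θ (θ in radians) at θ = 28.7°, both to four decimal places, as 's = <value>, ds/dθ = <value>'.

seg 1 [0°–21.6°] cycloidal, h=19: full span → s += 19 → s = 19.0000
seg 2 [21.6°–58.5°] simple-harmonic, h=-10: θ=28.7° here. β=7.1, B=36.9. -10/2·(1 − cos(π·0.1924)) = -0.8860 → s = 18.1140
velocity in seg [21.6°–58.5°] (simple-harmonic), θ in radians: β = 7.1° = 0.1239 rad, B = 36.9° = 0.6440 rad; ds/dθ = (πh/(2B)) sin(πβ/B) = (π·(-10)/(2·0.6440)) sin(π·0.1924) = -13.861810 mm/rad

s = 18.1140, ds/dθ = -13.8618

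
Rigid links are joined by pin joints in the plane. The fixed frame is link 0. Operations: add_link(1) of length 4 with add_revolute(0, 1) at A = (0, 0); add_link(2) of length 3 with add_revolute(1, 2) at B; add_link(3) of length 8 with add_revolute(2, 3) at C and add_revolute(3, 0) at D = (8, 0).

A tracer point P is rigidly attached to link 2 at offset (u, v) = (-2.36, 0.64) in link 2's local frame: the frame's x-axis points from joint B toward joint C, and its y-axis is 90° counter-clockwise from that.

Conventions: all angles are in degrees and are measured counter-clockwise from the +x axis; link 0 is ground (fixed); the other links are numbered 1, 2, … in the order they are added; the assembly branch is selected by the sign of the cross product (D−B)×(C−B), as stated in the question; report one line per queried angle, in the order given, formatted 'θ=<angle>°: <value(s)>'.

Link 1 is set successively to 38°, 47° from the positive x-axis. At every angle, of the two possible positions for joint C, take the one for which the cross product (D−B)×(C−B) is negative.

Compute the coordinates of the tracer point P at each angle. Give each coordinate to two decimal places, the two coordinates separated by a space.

A=(0,0), D=(8.00,0)
θ=38°: B = A + 4.00·(cos38°, sin38°) = (3.1520, 2.4626)
θ=38°: |BD| = 5.4376
θ=38°: circle(B,3.00) ∩ circle(D,8.00): a=-2.3386, h=1.8791
θ=38°:   candidates: C₊=(1.9181,5.1971) cross=10.218; C₋=(0.2160,1.8465) cross=-10.218
θ=38°:   branch - wants cross < 0 → take C=(0.2160,1.8465) (cross=-10.218)
θ=38°: ex = (C−B)/|BC| = (-0.9787,-0.2054); ey = (0.2054,-0.9787)
θ=38°: P = B + -2.36·ex + 0.64·ey = (5.5932,2.3210)
θ=47°: B = A + 4.00·(cos47°, sin47°) = (2.7280, 2.9254)
θ=47°: |BD| = 6.0293
θ=47°: circle(B,3.00) ∩ circle(D,8.00): a=-1.5464, h=2.5707
θ=47°:   candidates: C₊=(2.6231,5.9236) cross=15.499; C₋=(0.1285,1.4279) cross=-15.499
θ=47°:   branch - wants cross < 0 → take C=(0.1285,1.4279) (cross=-15.499)
θ=47°: ex = (C−B)/|BC| = (-0.8665,-0.4992); ey = (0.4992,-0.8665)
θ=47°: P = B + -2.36·ex + 0.64·ey = (5.0924,3.5489)

θ=38°: 5.59 2.32
θ=47°: 5.09 3.55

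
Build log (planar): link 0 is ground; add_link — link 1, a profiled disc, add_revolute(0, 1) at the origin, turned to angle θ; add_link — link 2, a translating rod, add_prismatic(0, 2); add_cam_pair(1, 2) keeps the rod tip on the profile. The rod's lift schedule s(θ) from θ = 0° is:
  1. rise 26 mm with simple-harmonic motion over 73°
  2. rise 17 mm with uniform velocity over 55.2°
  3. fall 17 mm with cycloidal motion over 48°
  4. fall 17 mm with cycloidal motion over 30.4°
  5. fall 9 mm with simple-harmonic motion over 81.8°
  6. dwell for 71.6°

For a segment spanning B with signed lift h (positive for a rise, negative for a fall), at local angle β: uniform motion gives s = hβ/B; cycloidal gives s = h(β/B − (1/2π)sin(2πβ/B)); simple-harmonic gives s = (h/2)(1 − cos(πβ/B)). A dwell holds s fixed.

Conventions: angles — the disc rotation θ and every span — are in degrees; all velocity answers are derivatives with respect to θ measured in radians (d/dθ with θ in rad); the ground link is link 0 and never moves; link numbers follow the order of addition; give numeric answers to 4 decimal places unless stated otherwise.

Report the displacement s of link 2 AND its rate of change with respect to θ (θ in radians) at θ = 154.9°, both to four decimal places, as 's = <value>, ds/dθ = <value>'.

seg 1 [0°–73°] simple-harmonic, h=26: full span → s += 26 → s = 26.0000
seg 2 [73°–128.2°] uniform, h=17: full span → s += 17 → s = 43.0000
seg 3 [128.2°–176.2°] cycloidal, h=-17: θ=154.9° here. β=26.7, B=48. -17·(0.5563 − sin(2π·0.5563)/(2π)) = -10.3927 → s = 32.6073
velocity in seg [128.2°–176.2°] (cycloidal), θ in radians: β = 26.7° = 0.4660 rad, B = 48° = 0.8378 rad; ds/dθ = (h/B)(1 − cos(2πβ/B)) = ((-17)/0.8378)(1 − cos(2π·0.5563)) = -39.330273 mm/rad

s = 32.6073, ds/dθ = -39.3303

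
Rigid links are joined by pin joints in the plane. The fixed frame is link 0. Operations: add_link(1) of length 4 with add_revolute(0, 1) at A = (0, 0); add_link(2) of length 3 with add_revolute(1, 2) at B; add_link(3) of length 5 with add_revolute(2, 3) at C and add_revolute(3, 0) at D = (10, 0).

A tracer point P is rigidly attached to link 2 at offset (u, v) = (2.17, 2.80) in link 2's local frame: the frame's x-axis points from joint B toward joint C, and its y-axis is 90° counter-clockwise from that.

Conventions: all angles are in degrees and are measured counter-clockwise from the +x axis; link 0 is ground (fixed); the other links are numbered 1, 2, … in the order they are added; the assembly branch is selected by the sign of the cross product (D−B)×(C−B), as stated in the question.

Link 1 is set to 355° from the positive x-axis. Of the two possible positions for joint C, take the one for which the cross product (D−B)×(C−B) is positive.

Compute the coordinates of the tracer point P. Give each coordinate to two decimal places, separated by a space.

A=(0,0), D=(10.00,0)
B = A + 4.00·(cos355°, sin355°) = (3.9848, -0.3486)
|BD| = 6.0253
circle(B,3.00) ∩ circle(D,5.00): a=1.6849, h=2.4821
  candidates: C₊=(5.5233,2.2268) cross=14.956; C₋=(5.8105,-2.7291) cross=-14.956
  branch + wants cross > 0 → take C=(5.5233,2.2268) (cross=14.956)
ex = (C−B)/|BC| = (0.5128,0.8585); ey = (-0.8585,0.5128)
P = B + 2.17·ex + 2.80·ey = (2.6938,2.9502)

2.69 2.95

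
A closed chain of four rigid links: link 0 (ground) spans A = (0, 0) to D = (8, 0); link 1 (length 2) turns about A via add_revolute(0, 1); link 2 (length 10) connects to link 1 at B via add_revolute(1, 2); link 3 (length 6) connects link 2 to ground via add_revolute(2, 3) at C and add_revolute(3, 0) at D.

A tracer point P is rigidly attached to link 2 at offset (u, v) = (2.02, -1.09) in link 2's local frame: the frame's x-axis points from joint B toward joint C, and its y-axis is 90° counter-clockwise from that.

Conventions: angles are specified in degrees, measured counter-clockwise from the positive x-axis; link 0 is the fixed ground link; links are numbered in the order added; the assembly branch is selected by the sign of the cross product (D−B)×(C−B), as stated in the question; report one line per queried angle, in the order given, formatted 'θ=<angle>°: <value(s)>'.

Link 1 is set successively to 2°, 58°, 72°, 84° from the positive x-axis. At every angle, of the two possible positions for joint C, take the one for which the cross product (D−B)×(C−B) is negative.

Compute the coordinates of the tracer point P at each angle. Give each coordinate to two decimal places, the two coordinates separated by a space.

A=(0,0), D=(8.00,0)
θ=2°: B = A + 2.00·(cos2°, sin2°) = (1.9988, 0.0698)
θ=2°: |BD| = 6.0016
θ=2°: circle(B,10.00) ∩ circle(D,6.00): a=8.3327, h=5.5287
θ=2°:   candidates: C₊=(10.3952,5.5012) cross=33.181; C₋=(10.2666,-5.5554) cross=-33.181
θ=2°:   branch - wants cross < 0 → take C=(10.2666,-5.5554) (cross=-33.181)
θ=2°: ex = (C−B)/|BC| = (0.8268,-0.5625); ey = (0.5625,0.8268)
θ=2°: P = B + 2.02·ex + -1.09·ey = (3.0557,-1.9677)
θ=58°: B = A + 2.00·(cos58°, sin58°) = (1.0598, 1.6961)
θ=58°: |BD| = 7.1444
θ=58°: circle(B,10.00) ∩ circle(D,6.00): a=8.0512, h=5.9311
θ=58°:   candidates: C₊=(10.2889,5.5462) cross=42.374; C₋=(7.4728,-5.9768) cross=-42.374
θ=58°:   branch - wants cross < 0 → take C=(7.4728,-5.9768) (cross=-42.374)
θ=58°: ex = (C−B)/|BC| = (0.6413,-0.7673); ey = (0.7673,0.6413)
θ=58°: P = B + 2.02·ex + -1.09·ey = (1.5189,-0.5528)
θ=72°: B = A + 2.00·(cos72°, sin72°) = (0.6180, 1.9021)
θ=72°: |BD| = 7.6231
θ=72°: circle(B,10.00) ∩ circle(D,6.00): a=8.0093, h=5.9876
θ=72°:   candidates: C₊=(9.8680,5.7018) cross=45.644; C₋=(6.8800,-5.8945) cross=-45.644
θ=72°:   branch - wants cross < 0 → take C=(6.8800,-5.8945) (cross=-45.644)
θ=72°: ex = (C−B)/|BC| = (0.6262,-0.7797); ey = (0.7797,0.6262)
θ=72°: P = B + 2.02·ex + -1.09·ey = (1.0331,-0.3554)
θ=84°: B = A + 2.00·(cos84°, sin84°) = (0.2091, 1.9890)
θ=84°: |BD| = 8.0408
θ=84°: circle(B,10.00) ∩ circle(D,6.00): a=8.0001, h=5.9999
θ=84°:   candidates: C₊=(9.4447,5.8235) cross=48.244; C₋=(6.4764,-5.8033) cross=-48.244
θ=84°:   branch - wants cross < 0 → take C=(6.4764,-5.8033) (cross=-48.244)
θ=84°: ex = (C−B)/|BC| = (0.6267,-0.7792); ey = (0.7792,0.6267)
θ=84°: P = B + 2.02·ex + -1.09·ey = (0.6257,-0.2681)

θ=2°: 3.06 -1.97
θ=58°: 1.52 -0.55
θ=72°: 1.03 -0.36
θ=84°: 0.63 -0.27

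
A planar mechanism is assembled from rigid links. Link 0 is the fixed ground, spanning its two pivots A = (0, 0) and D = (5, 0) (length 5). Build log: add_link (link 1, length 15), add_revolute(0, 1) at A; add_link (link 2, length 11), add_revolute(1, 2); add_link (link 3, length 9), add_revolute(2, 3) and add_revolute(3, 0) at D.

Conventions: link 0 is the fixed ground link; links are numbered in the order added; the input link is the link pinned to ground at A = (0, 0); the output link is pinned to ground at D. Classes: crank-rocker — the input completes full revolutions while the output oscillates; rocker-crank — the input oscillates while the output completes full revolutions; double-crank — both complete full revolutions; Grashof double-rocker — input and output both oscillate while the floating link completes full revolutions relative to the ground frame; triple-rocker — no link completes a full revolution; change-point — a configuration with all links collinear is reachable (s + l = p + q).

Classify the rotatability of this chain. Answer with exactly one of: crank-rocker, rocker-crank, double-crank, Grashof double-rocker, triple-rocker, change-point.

lengths: ground=5, input=15, coupler=11, output=9
sorted: s=5 (shortest), l=15 (longest), p+q=20
s + l = 20 vs p + q = 20
s + l = p + q → change-point (collinear configuration reachable)

change-point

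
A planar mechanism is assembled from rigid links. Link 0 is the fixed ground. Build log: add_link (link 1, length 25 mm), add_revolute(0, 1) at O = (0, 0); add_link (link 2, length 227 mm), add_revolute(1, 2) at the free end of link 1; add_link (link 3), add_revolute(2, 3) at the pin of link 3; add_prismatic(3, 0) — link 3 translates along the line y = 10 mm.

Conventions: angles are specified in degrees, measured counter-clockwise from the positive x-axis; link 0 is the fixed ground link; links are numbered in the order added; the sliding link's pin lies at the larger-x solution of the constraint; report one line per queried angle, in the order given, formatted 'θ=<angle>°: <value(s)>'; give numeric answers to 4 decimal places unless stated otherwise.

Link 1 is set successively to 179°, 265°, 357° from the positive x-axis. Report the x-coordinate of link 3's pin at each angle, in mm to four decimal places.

geometry: r = 25 mm, L = 227 mm, e = 10 mm
θ=179°: crank pin P = (r cos θ, r sin θ) = (-24.996192, 0.436310)
θ=179°: h = r sin θ − e = 0.436310 − 10 = -9.563690
θ=179°: x = r cos θ + √(L² − h²) = -24.996192 + 226.798448 = 201.802255
θ=265°: crank pin P = (r cos θ, r sin θ) = (-2.178894, -24.904867)
θ=265°: h = r sin θ − e = -24.904867 − 10 = -34.904867
θ=265°: x = r cos θ + √(L² − h²) = -2.178894 + 224.300357 = 222.121464
θ=357°: crank pin P = (r cos θ, r sin θ) = (24.965738, -1.308399)
θ=357°: h = r sin θ − e = -1.308399 − 10 = -11.308399
θ=357°: x = r cos θ + √(L² − h²) = 24.965738 + 226.718151 = 251.683890

θ=179°: 201.8023
θ=265°: 222.1215
θ=357°: 251.6839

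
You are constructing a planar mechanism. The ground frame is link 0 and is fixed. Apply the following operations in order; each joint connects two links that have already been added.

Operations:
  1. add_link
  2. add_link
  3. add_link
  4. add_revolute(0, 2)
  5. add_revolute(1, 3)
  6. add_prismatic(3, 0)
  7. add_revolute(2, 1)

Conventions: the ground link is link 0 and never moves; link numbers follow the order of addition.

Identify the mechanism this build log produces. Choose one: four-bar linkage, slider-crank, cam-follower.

links: 4 (incl. ground); joints: 3 revolute, 1 prismatic, 0 higher (cam) pair, forming one closed loop
4 links, 3 revolutes + 1 prismatic in one loop → slider-crank

slider-crank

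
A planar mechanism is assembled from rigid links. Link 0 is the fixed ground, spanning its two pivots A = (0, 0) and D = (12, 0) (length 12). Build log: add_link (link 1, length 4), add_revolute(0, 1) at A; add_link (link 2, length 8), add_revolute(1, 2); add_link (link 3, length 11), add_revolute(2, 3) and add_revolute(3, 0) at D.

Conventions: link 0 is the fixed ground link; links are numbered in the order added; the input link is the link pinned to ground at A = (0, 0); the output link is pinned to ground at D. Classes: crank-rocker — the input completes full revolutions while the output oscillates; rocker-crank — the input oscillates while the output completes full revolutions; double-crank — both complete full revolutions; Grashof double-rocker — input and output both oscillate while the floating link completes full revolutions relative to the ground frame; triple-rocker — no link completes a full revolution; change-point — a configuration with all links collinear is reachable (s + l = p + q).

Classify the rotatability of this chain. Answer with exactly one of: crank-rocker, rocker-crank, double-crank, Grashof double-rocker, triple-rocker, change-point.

lengths: ground=12, input=4, coupler=8, output=11
sorted: s=4 (shortest), l=12 (longest), p+q=19
s + l = 16 vs p + q = 19
s + l < p + q (Grashof) with shortest = input link → crank-rocker

crank-rocker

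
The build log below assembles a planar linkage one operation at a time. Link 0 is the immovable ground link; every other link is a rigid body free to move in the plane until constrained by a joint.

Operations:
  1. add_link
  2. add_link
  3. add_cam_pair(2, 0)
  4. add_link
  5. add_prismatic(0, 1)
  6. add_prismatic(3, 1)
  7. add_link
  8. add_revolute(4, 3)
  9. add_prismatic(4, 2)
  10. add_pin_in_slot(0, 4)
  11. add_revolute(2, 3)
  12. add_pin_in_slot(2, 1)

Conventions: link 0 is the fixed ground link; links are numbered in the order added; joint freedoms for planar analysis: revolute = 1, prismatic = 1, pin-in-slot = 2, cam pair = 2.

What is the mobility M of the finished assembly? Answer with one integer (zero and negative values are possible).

(L,J1,J2)=(1,0,0); link0 fixed
link1: (2,0,0)
link2: (3,0,0)
C 2-0 [J2]: (3,0,1)
link3: (4,0,1)
P 0-1 [J1]: (4,1,1)
P 3-1 [J1]: (4,2,1)
link4: (5,2,1)
R 4-3 [J1]: (5,3,1)
P 4-2 [J1]: (5,4,1)
PS 0-4 [J2]: (5,4,2)
R 2-3 [J1]: (5,5,2)
PS 2-1 [J2]: (5,5,3)
Grübler: 3·4 − 2·5 − 3 = -1

M = -1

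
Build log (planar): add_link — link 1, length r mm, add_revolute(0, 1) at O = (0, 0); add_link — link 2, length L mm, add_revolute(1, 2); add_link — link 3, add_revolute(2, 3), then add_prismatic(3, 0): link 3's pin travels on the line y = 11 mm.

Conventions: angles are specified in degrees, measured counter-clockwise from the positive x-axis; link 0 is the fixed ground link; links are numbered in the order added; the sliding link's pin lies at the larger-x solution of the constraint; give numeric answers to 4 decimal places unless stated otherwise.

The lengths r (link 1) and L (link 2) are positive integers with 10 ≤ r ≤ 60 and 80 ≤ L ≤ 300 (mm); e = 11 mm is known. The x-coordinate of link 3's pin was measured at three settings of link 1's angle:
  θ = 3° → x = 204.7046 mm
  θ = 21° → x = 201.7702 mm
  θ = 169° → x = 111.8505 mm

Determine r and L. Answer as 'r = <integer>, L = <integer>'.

constraint per measurement: (x − r cos θ)² + (r sin θ − e)² = L²
subtracting the θ₁ and θ₂ equations cancels the r² and L² terms:
r = (x₁² − x₂²) / (2[(x₁cos θ₁ + e sin θ₁) − (x₂cos θ₂ + e sin θ₂)]) = 46.9998 → r = 47
L² = (x₁ − r cos θ₁)² + (r sin θ₁ − e)² = 24963.9963 → L = 158.0000 → L = 158
check at θ₃=169°: x = 111.8505 (printed 111.8505) ✓

r = 47, L = 158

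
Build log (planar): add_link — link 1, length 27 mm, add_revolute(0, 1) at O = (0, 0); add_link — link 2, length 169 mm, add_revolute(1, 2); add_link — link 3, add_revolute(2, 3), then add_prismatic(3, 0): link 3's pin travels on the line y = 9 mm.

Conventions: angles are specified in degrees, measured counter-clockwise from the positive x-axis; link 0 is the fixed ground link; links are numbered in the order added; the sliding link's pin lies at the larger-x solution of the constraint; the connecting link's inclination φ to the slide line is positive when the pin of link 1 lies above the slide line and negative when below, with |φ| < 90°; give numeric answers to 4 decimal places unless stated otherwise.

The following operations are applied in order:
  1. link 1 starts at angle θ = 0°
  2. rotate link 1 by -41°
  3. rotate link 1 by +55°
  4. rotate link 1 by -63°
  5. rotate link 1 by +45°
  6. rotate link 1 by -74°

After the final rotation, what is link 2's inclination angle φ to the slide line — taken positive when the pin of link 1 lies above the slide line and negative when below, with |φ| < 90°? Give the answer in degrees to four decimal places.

geometry: r = 27 mm, L = 169 mm, e = 9 mm; θ starts at 0°
rotate link 1 by -41°: θ ← 0° -41° = -41°
rotate link 1 by +55°: θ ← -41° +55° = 14°
rotate link 1 by -63°: θ ← 14° -63° = -49°
rotate link 1 by +45°: θ ← -49° +45° = -4°
rotate link 1 by -74°: θ ← -4° -74° = -78°
h = r sin θ − e = -26.409985 − 9 = -35.409985
sin φ = h / L = -35.409985 / 169 = -0.20952654
φ = arcsin(-0.20952654) = -12.094608°

-12.0946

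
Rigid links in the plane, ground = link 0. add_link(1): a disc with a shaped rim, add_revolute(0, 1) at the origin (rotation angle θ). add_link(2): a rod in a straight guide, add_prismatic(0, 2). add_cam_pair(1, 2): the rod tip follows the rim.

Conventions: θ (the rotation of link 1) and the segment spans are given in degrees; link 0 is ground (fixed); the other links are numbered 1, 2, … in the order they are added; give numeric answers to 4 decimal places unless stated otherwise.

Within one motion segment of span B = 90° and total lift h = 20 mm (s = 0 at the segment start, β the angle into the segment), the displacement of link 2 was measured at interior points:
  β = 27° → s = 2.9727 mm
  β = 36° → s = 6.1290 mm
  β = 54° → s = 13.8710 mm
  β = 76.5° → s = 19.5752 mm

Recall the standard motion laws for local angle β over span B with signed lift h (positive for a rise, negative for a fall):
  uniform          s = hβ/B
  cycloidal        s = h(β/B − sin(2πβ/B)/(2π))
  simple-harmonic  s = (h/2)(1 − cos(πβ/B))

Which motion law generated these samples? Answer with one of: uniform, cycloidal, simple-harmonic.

candidates at β/B = r: uniform s = h·r (linear in β); cycloidal s = h·(r − sin(2πr)/(2π)); simple-harmonic s = (h/2)(1 − cos(πr))
β=27°: printed 2.9727 | uniform 6.0000, cycloidal 2.9727, simple-harmonic 4.1221
β=36°: printed 6.1290 | uniform 8.0000, cycloidal 6.1290, simple-harmonic 6.9098
β=54°: printed 13.8710 | uniform 12.0000, cycloidal 13.8710, simple-harmonic 13.0902
β=76.5°: printed 19.5752 | uniform 17.0000, cycloidal 19.5752, simple-harmonic 18.9101
only one law matches every sample → cycloidal

cycloidal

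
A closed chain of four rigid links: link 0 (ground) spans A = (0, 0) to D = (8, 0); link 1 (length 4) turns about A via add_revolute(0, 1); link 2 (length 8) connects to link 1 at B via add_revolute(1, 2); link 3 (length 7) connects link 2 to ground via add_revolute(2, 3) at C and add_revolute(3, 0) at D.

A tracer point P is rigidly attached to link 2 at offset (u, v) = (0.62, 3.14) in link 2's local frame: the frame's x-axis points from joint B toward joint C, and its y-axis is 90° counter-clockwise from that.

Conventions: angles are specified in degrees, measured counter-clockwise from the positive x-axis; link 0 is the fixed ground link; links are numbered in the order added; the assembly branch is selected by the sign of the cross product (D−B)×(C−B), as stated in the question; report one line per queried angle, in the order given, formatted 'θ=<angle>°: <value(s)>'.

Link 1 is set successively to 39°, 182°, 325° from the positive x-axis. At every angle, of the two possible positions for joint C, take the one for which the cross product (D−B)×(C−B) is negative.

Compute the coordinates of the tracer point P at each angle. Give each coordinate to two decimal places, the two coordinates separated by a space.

A=(0,0), D=(8.00,0)
θ=39°: B = A + 4.00·(cos39°, sin39°) = (3.1086, 2.5173)
θ=39°: |BD| = 5.5012
θ=39°: circle(B,8.00) ∩ circle(D,7.00): a=4.1139, h=6.8612
θ=39°:   candidates: C₊=(9.9061,6.7355) cross=37.744; C₋=(3.6269,-5.4659) cross=-37.744
θ=39°:   branch - wants cross < 0 → take C=(3.6269,-5.4659) (cross=-37.744)
θ=39°: ex = (C−B)/|BC| = (0.0648,-0.9979); ey = (0.9979,0.0648)
θ=39°: P = B + 0.62·ex + 3.14·ey = (6.2822,2.1020)
θ=182°: B = A + 4.00·(cos182°, sin182°) = (-3.9976, -0.1396)
θ=182°: |BD| = 11.9984
θ=182°: circle(B,8.00) ∩ circle(D,7.00): a=6.6243, h=4.4854
θ=182°:   candidates: C₊=(2.5741,4.4226) cross=53.818; C₋=(2.6784,-4.5476) cross=-53.818
θ=182°:   branch - wants cross < 0 → take C=(2.6784,-4.5476) (cross=-53.818)
θ=182°: ex = (C−B)/|BC| = (0.8345,-0.5510); ey = (0.5510,0.8345)
θ=182°: P = B + 0.62·ex + 3.14·ey = (-1.7500,2.1391)
θ=325°: B = A + 4.00·(cos325°, sin325°) = (3.2766, -2.2943)
θ=325°: |BD| = 5.2511
θ=325°: circle(B,8.00) ∩ circle(D,7.00): a=4.0538, h=6.8968
θ=325°:   candidates: C₊=(3.9097,5.6806) cross=36.216; C₋=(9.9364,-6.7268) cross=-36.216
θ=325°:   branch - wants cross < 0 → take C=(9.9364,-6.7268) (cross=-36.216)
θ=325°: ex = (C−B)/|BC| = (0.8325,-0.5541); ey = (0.5541,0.8325)
θ=325°: P = B + 0.62·ex + 3.14·ey = (5.5325,-0.0239)

θ=39°: 6.28 2.10
θ=182°: -1.75 2.14
θ=325°: 5.53 -0.02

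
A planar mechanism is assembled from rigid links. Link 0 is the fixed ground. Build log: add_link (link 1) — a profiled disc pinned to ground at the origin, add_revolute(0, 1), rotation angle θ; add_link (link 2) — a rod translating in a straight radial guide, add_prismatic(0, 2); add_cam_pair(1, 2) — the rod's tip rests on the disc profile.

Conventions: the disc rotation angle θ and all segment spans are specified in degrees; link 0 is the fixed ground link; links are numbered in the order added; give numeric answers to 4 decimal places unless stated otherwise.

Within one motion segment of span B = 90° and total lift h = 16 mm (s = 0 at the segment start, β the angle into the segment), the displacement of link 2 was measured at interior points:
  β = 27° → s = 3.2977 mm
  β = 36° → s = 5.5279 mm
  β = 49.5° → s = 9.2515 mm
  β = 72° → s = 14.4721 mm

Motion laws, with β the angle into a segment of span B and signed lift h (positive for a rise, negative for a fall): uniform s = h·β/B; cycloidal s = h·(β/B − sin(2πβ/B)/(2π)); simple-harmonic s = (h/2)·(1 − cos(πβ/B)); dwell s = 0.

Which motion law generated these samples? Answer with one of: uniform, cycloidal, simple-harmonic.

candidates at β/B = r: uniform s = h·r (linear in β); cycloidal s = h·(r − sin(2πr)/(2π)); simple-harmonic s = (h/2)(1 − cos(πr))
β=27°: printed 3.2977 | uniform 4.8000, cycloidal 2.3782, simple-harmonic 3.2977
β=36°: printed 5.5279 | uniform 6.4000, cycloidal 4.9032, simple-harmonic 5.5279
β=49.5°: printed 9.2515 | uniform 8.8000, cycloidal 9.5869, simple-harmonic 9.2515
β=72°: printed 14.4721 | uniform 12.8000, cycloidal 15.2218, simple-harmonic 14.4721
only one law matches every sample → simple-harmonic

simple-harmonic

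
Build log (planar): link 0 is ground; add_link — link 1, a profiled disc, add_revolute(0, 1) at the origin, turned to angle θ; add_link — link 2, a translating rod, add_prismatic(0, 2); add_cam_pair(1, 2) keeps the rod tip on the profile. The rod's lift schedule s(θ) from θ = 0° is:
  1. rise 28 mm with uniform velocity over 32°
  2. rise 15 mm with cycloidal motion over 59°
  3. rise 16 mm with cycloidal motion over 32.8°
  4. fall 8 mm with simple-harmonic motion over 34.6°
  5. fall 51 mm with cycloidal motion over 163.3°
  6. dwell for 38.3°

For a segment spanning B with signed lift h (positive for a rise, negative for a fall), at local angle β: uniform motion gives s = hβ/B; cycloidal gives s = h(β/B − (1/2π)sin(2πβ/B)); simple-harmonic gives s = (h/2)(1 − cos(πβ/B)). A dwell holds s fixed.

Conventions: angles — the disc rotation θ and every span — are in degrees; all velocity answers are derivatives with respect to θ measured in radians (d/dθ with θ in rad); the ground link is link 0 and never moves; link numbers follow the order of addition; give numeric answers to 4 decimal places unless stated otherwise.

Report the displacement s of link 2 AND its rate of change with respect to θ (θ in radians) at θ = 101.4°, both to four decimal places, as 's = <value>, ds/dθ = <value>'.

seg 1 [0°–32°] uniform, h=28: full span → s += 28 → s = 28.0000
seg 2 [32°–91°] cycloidal, h=15: full span → s += 15 → s = 43.0000
seg 3 [91°–123.8°] cycloidal, h=16: θ=101.4° here. β=10.4, B=32.8. 16·(0.3171 − sin(2π·0.3171)/(2π)) = 2.7495 → s = 45.7495
velocity in seg [91°–123.8°] (cycloidal), θ in radians: β = 10.4° = 0.1815 rad, B = 32.8° = 0.5725 rad; ds/dθ = (h/B)(1 − cos(2πβ/B)) = (16/0.5725)(1 − cos(2π·0.3171)) = 39.382286 mm/rad

s = 45.7495, ds/dθ = 39.3823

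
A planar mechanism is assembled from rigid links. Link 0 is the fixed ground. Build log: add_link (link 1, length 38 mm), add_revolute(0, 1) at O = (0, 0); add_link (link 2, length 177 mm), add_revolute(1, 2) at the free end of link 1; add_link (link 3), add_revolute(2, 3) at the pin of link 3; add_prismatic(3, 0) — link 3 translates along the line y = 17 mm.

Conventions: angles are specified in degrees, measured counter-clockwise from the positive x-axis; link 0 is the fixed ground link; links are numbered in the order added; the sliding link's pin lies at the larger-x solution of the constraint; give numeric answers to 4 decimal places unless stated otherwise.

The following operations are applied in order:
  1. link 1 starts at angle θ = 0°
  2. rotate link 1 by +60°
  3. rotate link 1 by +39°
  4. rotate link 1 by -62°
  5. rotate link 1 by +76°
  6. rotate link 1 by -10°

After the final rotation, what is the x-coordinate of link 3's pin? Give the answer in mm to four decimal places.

geometry: r = 38 mm, L = 177 mm, e = 17 mm; θ starts at 0°
rotate link 1 by +60°: θ ← 0° +60° = 60°
rotate link 1 by +39°: θ ← 60° +39° = 99°
rotate link 1 by -62°: θ ← 99° -62° = 37°
rotate link 1 by +76°: θ ← 37° +76° = 113°
rotate link 1 by -10°: θ ← 113° -10° = 103°
crank pin P = (r cos θ, r sin θ) = (-8.548140, 37.026062)
h = r sin θ − e = 37.026062 − 17 = 20.026062
x = r cos θ + √(L² − h²) = -8.548140 + 175.863461 = 167.315321

167.3153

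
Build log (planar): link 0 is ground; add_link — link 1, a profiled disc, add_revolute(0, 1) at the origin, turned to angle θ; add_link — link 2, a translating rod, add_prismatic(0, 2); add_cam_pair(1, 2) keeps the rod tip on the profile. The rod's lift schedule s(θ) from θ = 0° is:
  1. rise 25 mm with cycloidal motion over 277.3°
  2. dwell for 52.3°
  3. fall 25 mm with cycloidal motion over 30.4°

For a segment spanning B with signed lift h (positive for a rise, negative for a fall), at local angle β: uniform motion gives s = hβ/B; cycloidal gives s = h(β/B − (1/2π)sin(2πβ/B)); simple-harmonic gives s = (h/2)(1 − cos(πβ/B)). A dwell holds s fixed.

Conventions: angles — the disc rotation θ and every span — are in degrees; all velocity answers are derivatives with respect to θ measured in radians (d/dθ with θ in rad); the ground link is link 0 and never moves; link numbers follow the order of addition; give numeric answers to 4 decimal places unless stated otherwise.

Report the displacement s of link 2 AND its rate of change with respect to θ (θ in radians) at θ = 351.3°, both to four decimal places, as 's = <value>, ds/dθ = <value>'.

seg 1 [0°–277.3°] cycloidal, h=25: full span → s += 25 → s = 25.0000
seg 2 [277.3°–329.6°] dwell: s stays 25.0000
seg 3 [329.6°–360°] cycloidal, h=-25: θ=351.3° here. β=21.7, B=30.4. -25·(0.7138 − sin(2π·0.7138)/(2π)) = -21.7219 → s = 3.2781
velocity in seg [329.6°–360°] (cycloidal), θ in radians: β = 21.7° = 0.3787 rad, B = 30.4° = 0.5306 rad; ds/dθ = (h/B)(1 − cos(2πβ/B)) = ((-25)/0.5306)(1 − cos(2π·0.7138)) = -57.738623 mm/rad

s = 3.2781, ds/dθ = -57.7386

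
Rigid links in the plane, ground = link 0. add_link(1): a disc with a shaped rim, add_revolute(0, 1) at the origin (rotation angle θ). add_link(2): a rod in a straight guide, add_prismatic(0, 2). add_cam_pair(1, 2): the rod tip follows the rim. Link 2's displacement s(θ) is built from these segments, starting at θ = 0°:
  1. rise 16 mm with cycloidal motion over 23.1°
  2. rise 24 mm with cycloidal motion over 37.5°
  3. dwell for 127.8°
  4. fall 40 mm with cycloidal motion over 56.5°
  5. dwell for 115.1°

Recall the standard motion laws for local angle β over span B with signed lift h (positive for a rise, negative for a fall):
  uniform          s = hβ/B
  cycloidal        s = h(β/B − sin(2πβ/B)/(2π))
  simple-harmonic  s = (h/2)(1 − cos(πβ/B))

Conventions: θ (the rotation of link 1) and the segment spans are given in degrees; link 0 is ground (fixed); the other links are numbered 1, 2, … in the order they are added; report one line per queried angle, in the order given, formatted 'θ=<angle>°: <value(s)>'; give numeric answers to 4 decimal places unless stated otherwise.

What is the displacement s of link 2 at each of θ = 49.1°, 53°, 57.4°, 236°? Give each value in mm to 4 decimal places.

segment 1 (0° to 23.1°, cycloidal, h = 16) is passed completely: s = 0.0000 + (16) = 16.0000
θ = 49.1° falls in segment 2 (23.1° to 60.6°, cycloidal, h = 24): β = 49.1 − 23.1 = 26°, B = 37.5°; Δs = 24·(0.6933 − sin(2π·0.6933)/(2π)) = 20.2202; s = 16.0000 + 20.2202 = 36.2202
θ = 53° falls in segment 2 (23.1° to 60.6°, cycloidal, h = 24): β = 53 − 23.1 = 29.9°, B = 37.5°; Δs = 24·(0.7973 − sin(2π·0.7973)/(2π)) = 22.7880; s = 16.0000 + 22.7880 = 38.7880
θ = 57.4° falls in segment 2 (23.1° to 60.6°, cycloidal, h = 24): β = 57.4 − 23.1 = 34.3°, B = 37.5°; Δs = 24·(0.9147 − sin(2π·0.9147)/(2π)) = 23.9033; s = 16.0000 + 23.9033 = 39.9033
segment 2 (23.1° to 60.6°, cycloidal, h = 24) is passed completely: s = 16.0000 + (24) = 40.0000
segment 3 (60.6° to 188.4°, dwell): s unchanged at 40.0000
θ = 236° falls in segment 4 (188.4° to 244.9°, cycloidal, h = -40): β = 236 − 188.4 = 47.6°, B = 56.5°; Δs = -40·(0.8425 − sin(2π·0.8425)/(2π)) = -39.0205; s = 40.0000 − 39.0205 = 0.9795

θ=49.1°: 36.2202
θ=53°: 38.7880
θ=57.4°: 39.9033
θ=236°: 0.9795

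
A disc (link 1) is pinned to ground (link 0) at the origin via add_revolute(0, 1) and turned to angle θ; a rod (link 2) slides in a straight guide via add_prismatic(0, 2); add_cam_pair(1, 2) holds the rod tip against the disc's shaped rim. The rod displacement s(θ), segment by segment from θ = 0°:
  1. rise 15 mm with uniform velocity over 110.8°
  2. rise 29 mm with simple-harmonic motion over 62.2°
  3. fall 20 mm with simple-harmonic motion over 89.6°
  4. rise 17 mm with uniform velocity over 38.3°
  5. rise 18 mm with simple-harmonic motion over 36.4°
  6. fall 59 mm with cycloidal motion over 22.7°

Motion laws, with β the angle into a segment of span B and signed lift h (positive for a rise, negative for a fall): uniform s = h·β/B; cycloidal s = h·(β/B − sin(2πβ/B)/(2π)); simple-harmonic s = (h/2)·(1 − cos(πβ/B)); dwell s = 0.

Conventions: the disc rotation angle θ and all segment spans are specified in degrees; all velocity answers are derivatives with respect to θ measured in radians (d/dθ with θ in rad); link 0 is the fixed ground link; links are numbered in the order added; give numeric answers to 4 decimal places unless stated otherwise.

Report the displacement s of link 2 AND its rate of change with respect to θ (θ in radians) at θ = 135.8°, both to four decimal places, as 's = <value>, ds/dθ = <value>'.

segment 1 (0° to 110.8°, uniform, h = 15) is passed completely: s = 0.0000 + (15) = 15.0000
θ = 135.8° falls in segment 2 (110.8° to 173°, simple-harmonic, h = 29): β = 135.8 − 110.8 = 25°, B = 62.2°; Δs = 29/2·(1 − cos(π·0.4019)) = 10.1029; s = 15.0000 + 10.1029 = 25.1029
velocity in seg [110.8°–173°] (simple-harmonic), θ in radians: β = 25° = 0.4363 rad, B = 62.2° = 1.0856 rad; ds/dθ = (πh/(2B)) sin(πβ/B) = (π·29/(2·1.0856)) sin(π·0.4019) = 39.985535 mm/rad

s = 25.1029, ds/dθ = 39.9855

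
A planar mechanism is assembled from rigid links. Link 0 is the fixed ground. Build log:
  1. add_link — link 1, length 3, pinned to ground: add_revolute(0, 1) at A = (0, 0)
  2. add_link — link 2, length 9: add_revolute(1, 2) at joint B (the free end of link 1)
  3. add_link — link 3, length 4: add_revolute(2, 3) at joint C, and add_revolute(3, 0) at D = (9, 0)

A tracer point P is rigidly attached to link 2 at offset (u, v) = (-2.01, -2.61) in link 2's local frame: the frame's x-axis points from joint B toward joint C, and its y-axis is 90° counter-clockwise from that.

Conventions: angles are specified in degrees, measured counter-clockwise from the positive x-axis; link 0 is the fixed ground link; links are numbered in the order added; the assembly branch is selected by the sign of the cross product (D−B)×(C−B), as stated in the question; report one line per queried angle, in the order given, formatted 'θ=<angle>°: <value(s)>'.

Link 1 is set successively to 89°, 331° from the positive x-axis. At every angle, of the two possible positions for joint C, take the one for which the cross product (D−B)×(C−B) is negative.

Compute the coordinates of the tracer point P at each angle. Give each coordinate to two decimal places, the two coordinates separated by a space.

A=(0,0), D=(9.00,0)
θ=89°: B = A + 3.00·(cos89°, sin89°) = (0.0524, 2.9995)
θ=89°: |BD| = 9.4370
θ=89°: circle(B,9.00) ∩ circle(D,4.00): a=8.1624, h=3.7915
θ=89°:   candidates: C₊=(8.9966,4.0000) cross=35.780; C₋=(6.5863,-3.1897) cross=-35.780
θ=89°:   branch - wants cross < 0 → take C=(6.5863,-3.1897) (cross=-35.780)
θ=89°: ex = (C−B)/|BC| = (0.7260,-0.6877); ey = (0.6877,0.7260)
θ=89°: P = B + -2.01·ex + -2.61·ey = (-3.2018,2.4870)
θ=331°: B = A + 3.00·(cos331°, sin331°) = (2.6239, -1.4544)
θ=331°: |BD| = 6.5399
θ=331°: circle(B,9.00) ∩ circle(D,4.00): a=8.2394, h=3.6210
θ=331°:   candidates: C₊=(9.8517,3.9083) cross=23.681; C₋=(11.4622,-3.1524) cross=-23.681
θ=331°:   branch - wants cross < 0 → take C=(11.4622,-3.1524) (cross=-23.681)
θ=331°: ex = (C−B)/|BC| = (0.9820,-0.1887); ey = (0.1887,0.9820)
θ=331°: P = B + -2.01·ex + -2.61·ey = (0.1576,-3.6384)

θ=89°: -3.20 2.49
θ=331°: 0.16 -3.64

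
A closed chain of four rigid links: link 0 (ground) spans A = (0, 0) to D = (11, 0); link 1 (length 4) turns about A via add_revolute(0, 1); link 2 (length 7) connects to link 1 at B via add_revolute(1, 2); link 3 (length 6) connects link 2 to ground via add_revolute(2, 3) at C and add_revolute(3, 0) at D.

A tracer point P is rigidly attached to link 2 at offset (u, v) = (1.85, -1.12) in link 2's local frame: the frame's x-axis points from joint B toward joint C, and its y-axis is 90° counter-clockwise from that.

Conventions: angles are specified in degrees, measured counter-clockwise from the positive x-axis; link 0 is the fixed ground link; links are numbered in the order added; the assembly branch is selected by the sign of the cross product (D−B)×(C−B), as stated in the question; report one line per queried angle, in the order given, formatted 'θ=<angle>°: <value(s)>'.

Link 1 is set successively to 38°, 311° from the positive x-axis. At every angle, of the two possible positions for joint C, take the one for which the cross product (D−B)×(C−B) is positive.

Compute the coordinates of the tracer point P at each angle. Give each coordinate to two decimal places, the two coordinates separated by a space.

A=(0,0), D=(11.00,0)
θ=38°: B = A + 4.00·(cos38°, sin38°) = (3.1520, 2.4626)
θ=38°: |BD| = 8.2253
θ=38°: circle(B,7.00) ∩ circle(D,6.00): a=4.9029, h=4.9962
θ=38°:   candidates: C₊=(9.3259,5.7617) cross=41.095; C₋=(6.3342,-3.7723) cross=-41.095
θ=38°:   branch + wants cross > 0 → take C=(9.3259,5.7617) (cross=41.095)
θ=38°: ex = (C−B)/|BC| = (0.8820,0.4713); ey = (-0.4713,0.8820)
θ=38°: P = B + 1.85·ex + -1.12·ey = (5.3115,2.3467)
θ=311°: B = A + 4.00·(cos311°, sin311°) = (2.6242, -3.0188)
θ=311°: |BD| = 8.9032
θ=311°: circle(B,7.00) ∩ circle(D,6.00): a=5.1817, h=4.7064
θ=311°:   candidates: C₊=(5.9031,3.1657) cross=41.902; C₋=(9.0948,-5.6895) cross=-41.902
θ=311°:   branch + wants cross > 0 → take C=(5.9031,3.1657) (cross=41.902)
θ=311°: ex = (C−B)/|BC| = (0.4684,0.8835); ey = (-0.8835,0.4684)
θ=311°: P = B + 1.85·ex + -1.12·ey = (4.4803,-1.9090)

θ=38°: 5.31 2.35
θ=311°: 4.48 -1.91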